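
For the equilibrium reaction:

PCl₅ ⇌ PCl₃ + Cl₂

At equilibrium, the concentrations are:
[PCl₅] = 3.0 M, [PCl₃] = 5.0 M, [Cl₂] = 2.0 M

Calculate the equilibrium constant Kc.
K_c = 3.3333

Kc = ([PCl₃] × [Cl₂]) / ([PCl₅])
   = ((5.0)·(2.0)) / ((3.0))
   = 10 / 3 = 3.3333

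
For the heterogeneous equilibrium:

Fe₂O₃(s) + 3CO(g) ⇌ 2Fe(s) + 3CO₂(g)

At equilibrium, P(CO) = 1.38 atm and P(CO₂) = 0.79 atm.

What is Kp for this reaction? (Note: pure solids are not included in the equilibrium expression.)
K_p = 0.188

Solids (Fe₂O₃, Fe) are excluded.
Kp = P(CO₂)³/P(CO)³ = (0.79)³/(1.38)³ = 0.493/2.628 = 0.188.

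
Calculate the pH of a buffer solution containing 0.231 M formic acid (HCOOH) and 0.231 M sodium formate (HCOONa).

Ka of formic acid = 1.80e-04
pH = 3.74

pKa = -log(1.80e-04) = 3.74. pH = pKa + log([A⁻]/[HA]) = 3.74 + log(0.231/0.231)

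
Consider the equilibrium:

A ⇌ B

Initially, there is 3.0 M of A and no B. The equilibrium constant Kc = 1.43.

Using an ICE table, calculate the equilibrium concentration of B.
[B] = 1.765 M

ICE: [A] = 3.0 − x, [B] = x.
Kc = x/(3.0 − x) = 1.43 ⇒ x = 1.43·3.0/(1 + 1.43) = 4.29/2.43 = 1.765.
[B] = x = 1.765 M.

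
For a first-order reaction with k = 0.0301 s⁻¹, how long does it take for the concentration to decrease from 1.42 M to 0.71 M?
23.03 s

From ln[A] = ln[A]₀ - k·t: t = ln([A]₀/[A])/k = ln(1.42/0.71)/0.0301 = ln(2.0000)/0.0301 = 0.6931/0.0301 = 23.03 s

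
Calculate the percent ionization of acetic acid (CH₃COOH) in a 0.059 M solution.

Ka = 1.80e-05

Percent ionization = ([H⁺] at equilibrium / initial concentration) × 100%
Percent ionization = 1.73%

Let x = [H⁺]. Ka = x²/(C - x) ⇒ x² + (1.80e-05)x - (1.80e-05)(0.059) = 0. x = 1.0216e-03. Percent = (1.0216e-03/0.059) × 100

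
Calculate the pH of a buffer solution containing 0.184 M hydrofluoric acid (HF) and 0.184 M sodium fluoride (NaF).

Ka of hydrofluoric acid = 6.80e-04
pH = 3.17

pKa = -log(6.80e-04) = 3.17. pH = pKa + log([A⁻]/[HA]) = 3.17 + log(0.184/0.184)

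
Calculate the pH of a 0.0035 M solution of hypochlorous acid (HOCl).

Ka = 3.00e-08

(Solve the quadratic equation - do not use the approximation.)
pH = 4.99

x² + Ka×x - Ka×C = 0. Using quadratic formula: [H⁺] = 1.0232e-05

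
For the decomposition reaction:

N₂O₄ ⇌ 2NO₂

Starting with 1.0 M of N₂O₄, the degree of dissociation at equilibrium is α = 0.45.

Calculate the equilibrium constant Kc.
K_c = 1.4727

x = α·[A]₀ = 0.45 × 1.0 = 0.45 M dissociated.
At eq: [N₂O₄] = 1.0 − 0.45 = 0.55 M; [NO₂] = 2x = 0.9 M.
Kc = [NO₂]²/[N₂O₄] = (0.9)²/0.55 = 1.473.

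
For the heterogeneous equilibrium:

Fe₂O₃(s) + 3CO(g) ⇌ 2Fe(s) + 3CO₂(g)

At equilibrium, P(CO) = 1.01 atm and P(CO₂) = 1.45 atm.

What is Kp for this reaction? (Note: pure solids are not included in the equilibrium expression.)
K_p = 2.959

Solids (Fe₂O₃, Fe) are excluded.
Kp = P(CO₂)³/P(CO)³ = (1.45)³/(1.01)³ = 3.049/1.03 = 2.959.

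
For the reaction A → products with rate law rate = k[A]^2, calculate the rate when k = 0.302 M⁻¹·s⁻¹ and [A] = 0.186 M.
0.01045 M/s

rate = k·[A]^2 = 0.302·(0.186)^2 = 0.302·0.034596 = 0.01045 M/s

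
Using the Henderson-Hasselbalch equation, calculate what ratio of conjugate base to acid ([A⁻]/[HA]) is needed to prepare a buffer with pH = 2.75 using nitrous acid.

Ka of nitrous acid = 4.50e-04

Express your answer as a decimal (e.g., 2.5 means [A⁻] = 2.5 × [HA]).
[A⁻]/[HA] = 0.253

pKa = −log(4.50e-04) = 3.3468. pH = pKa + log([A⁻]/[HA]). 2.75 = 3.3468 + log(ratio). log(ratio) = 2.75 − 3.3468 = -0.5968. ratio = 10^(-0.5968) = 0.253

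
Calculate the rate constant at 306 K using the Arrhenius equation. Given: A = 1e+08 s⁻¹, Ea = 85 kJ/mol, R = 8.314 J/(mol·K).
3.09e-07 s⁻¹

k = A·exp(-Ea/(R·T)) = 1e+08·exp(-85000/(8.314·306)) = 1e+08·exp(-33.4108) = 1e+08·3.0893e-15 = 3.09e-07 s⁻¹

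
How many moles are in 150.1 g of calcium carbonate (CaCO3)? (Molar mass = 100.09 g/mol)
Moles = 150.1 g ÷ 100.09 g/mol = 1.5 mol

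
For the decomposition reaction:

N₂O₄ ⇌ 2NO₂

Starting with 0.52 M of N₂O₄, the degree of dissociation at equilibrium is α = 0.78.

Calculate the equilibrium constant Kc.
K_c = 5.7521

x = α·[A]₀ = 0.78 × 0.52 = 0.4056 M dissociated.
At eq: [N₂O₄] = 0.52 − 0.4056 = 0.1144 M; [NO₂] = 2x = 0.8112 M.
Kc = [NO₂]²/[N₂O₄] = (0.8112)²/0.1144 = 5.752.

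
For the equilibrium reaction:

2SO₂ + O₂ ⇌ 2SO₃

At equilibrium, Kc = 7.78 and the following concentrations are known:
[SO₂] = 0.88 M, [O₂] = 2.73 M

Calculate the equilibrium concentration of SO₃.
[SO₃] = 4.0556 M

Kc = ([SO₃]^2) / ([SO₂]^2 × [O₂]) = 7.78
[SO₃]^2 = Kc · (reactant terms)/(other product terms) = 7.78 · 2.1141 / 1 = 16.448
[SO₃] = (16.448)^(1/2) = 4.0556 M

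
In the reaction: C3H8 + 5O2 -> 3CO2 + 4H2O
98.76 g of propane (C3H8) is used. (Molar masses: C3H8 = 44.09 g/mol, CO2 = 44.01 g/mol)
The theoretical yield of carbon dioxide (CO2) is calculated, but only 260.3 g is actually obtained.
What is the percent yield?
Moles of C3H8 = 98.76 g ÷ 44.09 g/mol = 2.23996 mol
Mole ratio: 3 mol CO2 / 1 mol C3H8
Moles of CO2 = 2.23996 × (3/1) = 6.71989 mol
Theoretical yield = 6.71989 mol × 44.01 g/mol = 295.74 g
Actual yield = 260.3 g
Percent yield = (260.3 / 295.74) × 100% = 88.0%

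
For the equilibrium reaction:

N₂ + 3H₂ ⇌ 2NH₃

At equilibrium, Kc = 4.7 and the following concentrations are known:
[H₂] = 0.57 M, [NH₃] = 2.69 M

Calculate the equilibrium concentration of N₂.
[N₂] = 8.3135 M

Kc = ([NH₃]^2) / ([N₂] × [H₂]^3) = 4.7
[N₂]^1 = (product terms)/(Kc · other reactant terms) = 7.2361 / (4.7 · 0.18519) = 8.3135
[N₂] = 8.3135 M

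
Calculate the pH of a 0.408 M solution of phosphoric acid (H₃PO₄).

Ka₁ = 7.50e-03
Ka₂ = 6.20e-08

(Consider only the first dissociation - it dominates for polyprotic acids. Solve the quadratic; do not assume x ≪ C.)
pH = 1.29

x² + Ka₁·x − Ka₁·C = 0 with Ka₁ = 7.50e-03, C = 0.408.
x = (−Ka₁ + √(Ka₁² + 4·Ka₁·C))/2 = 5.1694e-02 M, so pH = 1.29.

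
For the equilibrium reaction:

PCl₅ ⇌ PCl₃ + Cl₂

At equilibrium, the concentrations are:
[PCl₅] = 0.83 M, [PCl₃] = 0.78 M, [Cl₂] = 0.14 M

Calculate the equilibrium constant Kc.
K_c = 0.1316

Kc = ([PCl₃] × [Cl₂]) / ([PCl₅])
   = ((0.78)·(0.14)) / ((0.83))
   = 0.1092 / 0.83 = 0.1316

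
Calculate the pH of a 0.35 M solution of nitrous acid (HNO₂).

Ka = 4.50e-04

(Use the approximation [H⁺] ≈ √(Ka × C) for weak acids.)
pH = 1.90

[H⁺] = √(Ka × C) = √(4.50e-04 × 0.35) = 1.2550e-02. pH = -log(1.2550e-02)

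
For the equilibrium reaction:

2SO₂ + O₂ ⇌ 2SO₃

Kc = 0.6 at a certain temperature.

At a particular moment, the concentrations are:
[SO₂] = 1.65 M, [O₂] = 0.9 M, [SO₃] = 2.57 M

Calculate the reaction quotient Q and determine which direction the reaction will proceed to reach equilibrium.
Q = 2.696, Q > K, reaction proceeds reverse (toward reactants)

Q = ([SO₃]^2) / ([SO₂]^2 × [O₂])
  = ((2.57)^2) / ((1.65)^2·(0.9)) = 6.6049/2.4502 = 2.696
Since Q = 2.696 > Kc = 0.6, the reaction proceeds reverse (toward reactants) to reach equilibrium.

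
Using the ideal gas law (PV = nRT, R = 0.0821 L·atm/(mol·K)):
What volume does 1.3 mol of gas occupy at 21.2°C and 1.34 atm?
T = 21.2°C + 273.15 = 294.35 K
V = nRT/P = (1.3 × 0.0821 × 294.35) / 1.34
V = 23.44 L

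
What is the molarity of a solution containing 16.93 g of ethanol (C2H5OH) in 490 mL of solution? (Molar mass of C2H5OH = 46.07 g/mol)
Moles of C2H5OH = 16.93 g ÷ 46.07 g/mol = 0.367484 mol
Volume = 490 mL = 0.49 L
Molarity = 0.367484 mol ÷ 0.49 L = 0.75 M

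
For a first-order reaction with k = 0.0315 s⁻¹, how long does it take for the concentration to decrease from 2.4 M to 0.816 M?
34.25 s

From ln[A] = ln[A]₀ - k·t: t = ln([A]₀/[A])/k = ln(2.4/0.816)/0.0315 = ln(2.9412)/0.0315 = 1.0788/0.0315 = 34.25 s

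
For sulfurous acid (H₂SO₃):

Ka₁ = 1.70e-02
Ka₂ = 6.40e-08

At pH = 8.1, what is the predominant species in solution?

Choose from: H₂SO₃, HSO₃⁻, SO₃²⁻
SO₃²⁻

pKa1 = 1.77, pKa2 = 7.19. Each pKa is the crossover between adjacent species; pH = 8.1 lies in the region where SO₃²⁻ predominates.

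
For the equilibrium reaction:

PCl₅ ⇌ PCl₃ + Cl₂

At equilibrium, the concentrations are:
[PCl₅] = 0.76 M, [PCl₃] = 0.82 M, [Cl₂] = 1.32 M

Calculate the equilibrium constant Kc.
K_c = 1.4242

Kc = ([PCl₃] × [Cl₂]) / ([PCl₅])
   = ((0.82)·(1.32)) / ((0.76))
   = 1.0824 / 0.76 = 1.4242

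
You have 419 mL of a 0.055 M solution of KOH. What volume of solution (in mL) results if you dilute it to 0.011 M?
Using M₁V₁ = M₂V₂:
0.055 × 419 = 0.011 × V₂
V₂ = (0.055 × 419) / 0.011 = 2095 mL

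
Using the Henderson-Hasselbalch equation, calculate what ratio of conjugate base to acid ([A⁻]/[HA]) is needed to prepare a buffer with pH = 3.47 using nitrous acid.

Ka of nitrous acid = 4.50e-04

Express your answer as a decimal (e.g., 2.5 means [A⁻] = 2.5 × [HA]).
[A⁻]/[HA] = 1.328

pKa = −log(4.50e-04) = 3.3468. pH = pKa + log([A⁻]/[HA]). 3.47 = 3.3468 + log(ratio). log(ratio) = 3.47 − 3.3468 = 0.1232. ratio = 10^(0.1232) = 1.328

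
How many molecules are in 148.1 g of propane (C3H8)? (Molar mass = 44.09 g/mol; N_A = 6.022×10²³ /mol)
Moles = 148.1 g ÷ 44.09 g/mol = 3.35904 mol
Molecules = 3.35904 mol × 6.022×10²³ /mol = 2.023e+24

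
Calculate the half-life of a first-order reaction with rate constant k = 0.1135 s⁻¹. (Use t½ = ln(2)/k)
6.11 s

t½ = ln(2)/k = 0.6931/0.1135 = 6.11 s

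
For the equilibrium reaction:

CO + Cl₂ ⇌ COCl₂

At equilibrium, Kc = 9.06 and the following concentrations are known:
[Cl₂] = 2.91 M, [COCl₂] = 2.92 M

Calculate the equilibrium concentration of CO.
[CO] = 0.1108 M

Kc = ([COCl₂]) / ([CO] × [Cl₂]) = 9.06
[CO]^1 = (product terms)/(Kc · other reactant terms) = 2.92 / (9.06 · 2.91) = 0.11075
[CO] = 0.1108 M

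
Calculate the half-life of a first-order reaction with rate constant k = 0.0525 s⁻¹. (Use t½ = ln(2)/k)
13.20 s

t½ = ln(2)/k = 0.6931/0.0525 = 13.20 s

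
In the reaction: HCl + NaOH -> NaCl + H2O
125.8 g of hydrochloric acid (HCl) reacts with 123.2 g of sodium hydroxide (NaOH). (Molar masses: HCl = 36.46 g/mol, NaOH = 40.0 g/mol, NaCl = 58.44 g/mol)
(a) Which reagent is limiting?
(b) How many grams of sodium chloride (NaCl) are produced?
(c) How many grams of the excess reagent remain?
(a) NaOH, (b) 180 g, (c) 13.5 g

Moles of HCl = 125.8 g ÷ 36.46 g/mol = 3.45036 mol
Moles of NaOH = 123.2 g ÷ 40.0 g/mol = 3.08 mol
Moles ÷ coefficient: HCl: 3.45036/1 = 3.45, NaOH: 3.08/1 = 3.08
(a) NaOH has the smaller value, so NaOH is the limiting reagent.
(b) Moles of NaCl = 3.08 mol NaOH × (1/1) = 3.08 mol; mass = 3.08 mol × 58.44 g/mol = 180 g
(c) HCl consumed = 3.08 × (1/1) = 3.08 mol; remaining = 3.45036 − 3.08 = 0.370357 mol; mass = 0.370357 mol × 36.46 g/mol = 13.5 g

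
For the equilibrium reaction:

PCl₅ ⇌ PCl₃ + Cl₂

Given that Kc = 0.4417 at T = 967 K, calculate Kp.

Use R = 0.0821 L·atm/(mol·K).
K_p = 35.0669

Δn = (moles gaseous products) − (moles gaseous reactants) = 1
T = 967 K; RT = 0.0821 × 967 = 79.3907
Kp = Kc·(RT)^Δn = 0.4417 × (79.3907)^1 = 0.4417 × 79.3907 = 35.0669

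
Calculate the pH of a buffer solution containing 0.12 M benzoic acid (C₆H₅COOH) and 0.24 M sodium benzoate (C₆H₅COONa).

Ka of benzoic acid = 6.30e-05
pH = 4.50

pKa = -log(6.30e-05) = 4.20. pH = pKa + log([A⁻]/[HA]) = 4.20 + log(0.24/0.12)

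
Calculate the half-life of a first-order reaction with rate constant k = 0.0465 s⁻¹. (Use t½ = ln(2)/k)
14.91 s

t½ = ln(2)/k = 0.6931/0.0465 = 14.91 s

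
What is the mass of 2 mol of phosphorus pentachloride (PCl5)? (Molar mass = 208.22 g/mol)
Mass = 2 mol × 208.22 g/mol = 416.4 g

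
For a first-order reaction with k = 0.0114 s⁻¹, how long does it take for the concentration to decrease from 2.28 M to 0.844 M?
87.17 s

From ln[A] = ln[A]₀ - k·t: t = ln([A]₀/[A])/k = ln(2.28/0.844)/0.0114 = ln(2.7014)/0.0114 = 0.9938/0.0114 = 87.17 s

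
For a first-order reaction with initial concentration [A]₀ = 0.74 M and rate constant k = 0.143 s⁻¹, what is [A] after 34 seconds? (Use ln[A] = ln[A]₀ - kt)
0.0057 M

ln[A] = ln[A]₀ - k·t = ln(0.74) - (0.143)·(34) = -0.3011 - 4.8620 = -5.1631
[A] = e^(-5.1631) = 0.0057 M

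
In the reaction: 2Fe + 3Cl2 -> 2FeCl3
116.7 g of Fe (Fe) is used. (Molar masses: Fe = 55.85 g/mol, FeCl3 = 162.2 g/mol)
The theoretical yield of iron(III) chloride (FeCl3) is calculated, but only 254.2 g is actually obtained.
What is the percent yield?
Moles of Fe = 116.7 g ÷ 55.85 g/mol = 2.08953 mol
Mole ratio: 2 mol FeCl3 / 2 mol Fe
Moles of FeCl3 = 2.08953 × (2/2) = 2.08953 mol
Theoretical yield = 2.08953 mol × 162.2 g/mol = 338.92 g
Actual yield = 254.2 g
Percent yield = (254.2 / 338.92) × 100% = 75.0%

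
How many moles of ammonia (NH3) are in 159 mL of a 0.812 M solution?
Moles = Molarity × Volume (L)
Moles = 0.812 M × 0.159 L = 0.1291 mol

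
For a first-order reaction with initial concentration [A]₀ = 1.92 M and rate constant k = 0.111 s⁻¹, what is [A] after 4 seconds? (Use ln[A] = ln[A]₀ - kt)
1.2316 M

ln[A] = ln[A]₀ - k·t = ln(1.92) - (0.111)·(4) = 0.6523 - 0.4440 = 0.2083
[A] = e^(0.2083) = 1.2316 M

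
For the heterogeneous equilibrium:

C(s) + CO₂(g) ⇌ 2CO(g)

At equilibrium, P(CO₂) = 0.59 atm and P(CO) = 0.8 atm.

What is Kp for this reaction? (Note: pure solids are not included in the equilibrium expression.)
K_p = 1.085

Solid C is excluded.
Kp = P(CO)²/P(CO₂) = (0.8)²/0.59 = 0.64/0.59 = 1.085.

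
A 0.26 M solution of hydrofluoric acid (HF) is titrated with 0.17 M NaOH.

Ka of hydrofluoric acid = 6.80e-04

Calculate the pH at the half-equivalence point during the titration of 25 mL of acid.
pH = pKa = 3.17

At the half-equivalence point, [HA] = [A⁻], so by Henderson–Hasselbalch pH = pKa + log(1) = pKa.
pKa = −log(6.80e-04) = 3.17.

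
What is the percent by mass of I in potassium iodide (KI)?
Mass of I in formula = 126.9 × 1 = 126.9 g/mol
Molar mass = 166.0 g/mol
% I = (126.9/166.0) × 100% = 76.45%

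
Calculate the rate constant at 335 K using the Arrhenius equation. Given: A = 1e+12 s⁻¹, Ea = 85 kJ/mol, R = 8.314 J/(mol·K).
5.57e-02 s⁻¹

k = A·exp(-Ea/(R·T)) = 1e+12·exp(-85000/(8.314·335)) = 1e+12·exp(-30.5186) = 1e+12·5.5713e-14 = 5.57e-02 s⁻¹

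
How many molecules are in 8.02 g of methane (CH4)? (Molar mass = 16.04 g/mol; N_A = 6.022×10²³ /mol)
Moles = 8.02 g ÷ 16.04 g/mol = 0.5 mol
Molecules = 0.5 mol × 6.022×10²³ /mol = 3.011e+23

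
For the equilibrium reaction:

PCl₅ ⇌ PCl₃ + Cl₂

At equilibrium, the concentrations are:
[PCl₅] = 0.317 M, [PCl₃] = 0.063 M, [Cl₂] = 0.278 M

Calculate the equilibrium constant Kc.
K_c = 0.0552

Kc = ([PCl₃] × [Cl₂]) / ([PCl₅])
   = ((0.063)·(0.278)) / ((0.317))
   = 0.017514 / 0.317 = 0.0552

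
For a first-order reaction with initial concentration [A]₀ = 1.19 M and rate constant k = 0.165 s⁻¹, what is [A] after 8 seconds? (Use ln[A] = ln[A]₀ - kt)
0.3179 M

ln[A] = ln[A]₀ - k·t = ln(1.19) - (0.165)·(8) = 0.1740 - 1.3200 = -1.1460
[A] = e^(-1.1460) = 0.3179 M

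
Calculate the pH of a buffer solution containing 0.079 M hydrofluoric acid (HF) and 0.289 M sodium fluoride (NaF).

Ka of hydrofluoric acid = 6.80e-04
pH = 3.73

pKa = -log(6.80e-04) = 3.17. pH = pKa + log([A⁻]/[HA]) = 3.17 + log(0.289/0.079)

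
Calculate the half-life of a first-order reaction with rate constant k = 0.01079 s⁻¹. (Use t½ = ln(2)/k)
64.24 s

t½ = ln(2)/k = 0.6931/0.01079 = 64.24 s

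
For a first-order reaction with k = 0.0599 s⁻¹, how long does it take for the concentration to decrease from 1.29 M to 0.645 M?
11.57 s

From ln[A] = ln[A]₀ - k·t: t = ln([A]₀/[A])/k = ln(1.29/0.645)/0.0599 = ln(2.0000)/0.0599 = 0.6931/0.0599 = 11.57 s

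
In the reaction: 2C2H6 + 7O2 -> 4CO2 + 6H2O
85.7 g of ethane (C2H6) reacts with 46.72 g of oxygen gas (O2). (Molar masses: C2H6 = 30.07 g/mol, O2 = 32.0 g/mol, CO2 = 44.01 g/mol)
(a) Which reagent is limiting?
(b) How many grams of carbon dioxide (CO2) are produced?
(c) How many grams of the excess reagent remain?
(a) O2, (b) 36.72 g, (c) 73.16 g

Moles of C2H6 = 85.7 g ÷ 30.07 g/mol = 2.85002 mol
Moles of O2 = 46.72 g ÷ 32.0 g/mol = 1.46 mol
Moles ÷ coefficient: C2H6: 2.85002/2 = 1.425, O2: 1.46/7 = 0.2086
(a) O2 has the smaller value, so O2 is the limiting reagent.
(b) Moles of CO2 = 1.46 mol O2 × (4/7) = 0.834286 mol; mass = 0.834286 mol × 44.01 g/mol = 36.72 g
(c) C2H6 consumed = 1.46 × (2/7) = 0.417143 mol; remaining = 2.85002 − 0.417143 = 2.43287 mol; mass = 2.43287 mol × 30.07 g/mol = 73.16 g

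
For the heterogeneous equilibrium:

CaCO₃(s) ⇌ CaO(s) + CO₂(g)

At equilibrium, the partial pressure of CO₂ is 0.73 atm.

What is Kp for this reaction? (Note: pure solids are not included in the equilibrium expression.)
K_p = 0.73

Solids (CaCO₃, CaO) have activity 1 and are excluded.
Kp = P(CO₂) = 0.73.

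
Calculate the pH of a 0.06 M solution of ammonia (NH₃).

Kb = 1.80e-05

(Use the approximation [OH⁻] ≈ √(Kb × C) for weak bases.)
pH = 11.02

[OH⁻] = √(Kb × C) = √(1.80e-05 × 0.06) = 1.0392e-03. pOH = 2.98, pH = 14 - pOH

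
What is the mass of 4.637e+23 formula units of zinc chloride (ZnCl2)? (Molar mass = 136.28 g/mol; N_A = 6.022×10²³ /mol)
Moles = 4.637e+23 ÷ 6.022×10²³ = 0.77001 mol
Mass = 0.77001 mol × 136.28 g/mol = 104.9 g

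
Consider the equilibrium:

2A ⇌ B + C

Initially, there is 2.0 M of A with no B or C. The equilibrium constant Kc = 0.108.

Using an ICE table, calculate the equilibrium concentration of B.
[B] = 0.397 M

ICE: [A] = 2.0 − 2x, [B] = [C] = x.
Kc = x²/(2.0 − 2x)² = 0.108 ⇒ √Kc = x/(2.0 − 2x).
x = √0.108·2.0/(1 + 2√0.108) = 0.32863·2.0/1.6573 = 0.3966.
[B] = x = 0.397 M.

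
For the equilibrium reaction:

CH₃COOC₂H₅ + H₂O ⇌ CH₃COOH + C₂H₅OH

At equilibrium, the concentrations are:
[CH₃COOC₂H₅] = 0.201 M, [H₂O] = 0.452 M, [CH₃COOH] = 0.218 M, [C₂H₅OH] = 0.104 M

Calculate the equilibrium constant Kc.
K_c = 0.2495

Kc = ([CH₃COOH] × [C₂H₅OH]) / ([CH₃COOC₂H₅] × [H₂O])
   = ((0.218)·(0.104)) / ((0.201)·(0.452))
   = 0.022672 / 0.090852 = 0.2495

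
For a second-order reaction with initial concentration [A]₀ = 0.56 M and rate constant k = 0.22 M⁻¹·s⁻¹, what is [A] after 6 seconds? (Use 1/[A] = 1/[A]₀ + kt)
0.3220 M

1/[A] = 1/[A]₀ + k·t = 1/0.56 + (0.22)·(6) = 1.7857 + 1.3200 = 3.1057
[A] = 1/3.1057 = 0.3220 M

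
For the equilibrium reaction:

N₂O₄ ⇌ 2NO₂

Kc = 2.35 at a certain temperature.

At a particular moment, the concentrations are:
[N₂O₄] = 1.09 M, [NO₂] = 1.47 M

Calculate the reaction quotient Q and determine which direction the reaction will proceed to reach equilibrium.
Q = 1.982, Q < K, reaction proceeds forward (toward products)

Q = ([NO₂]^2) / ([N₂O₄])
  = ((1.47)^2) / ((1.09)) = 2.1609/1.09 = 1.982
Since Q = 1.982 < Kc = 2.35, the reaction proceeds forward (toward products) to reach equilibrium.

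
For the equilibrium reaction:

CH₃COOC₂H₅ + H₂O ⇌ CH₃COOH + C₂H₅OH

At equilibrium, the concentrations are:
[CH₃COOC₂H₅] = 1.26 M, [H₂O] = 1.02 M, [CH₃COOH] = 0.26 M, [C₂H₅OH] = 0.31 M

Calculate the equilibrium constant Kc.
K_c = 0.0627

Kc = ([CH₃COOH] × [C₂H₅OH]) / ([CH₃COOC₂H₅] × [H₂O])
   = ((0.26)·(0.31)) / ((1.26)·(1.02))
   = 0.0806 / 1.2852 = 0.0627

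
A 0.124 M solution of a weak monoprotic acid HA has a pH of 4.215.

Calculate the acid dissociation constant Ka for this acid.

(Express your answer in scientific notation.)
K_a = 3.00e-08

[H⁺] = 10^(−pH) = 10^(−4.215) = 6.095e-05 M. For HA ⇌ H⁺ + A⁻, Ka = x²/(C − x) = (6.095e-05)²/(0.124 − 6.095e-05) = 3.00e-08.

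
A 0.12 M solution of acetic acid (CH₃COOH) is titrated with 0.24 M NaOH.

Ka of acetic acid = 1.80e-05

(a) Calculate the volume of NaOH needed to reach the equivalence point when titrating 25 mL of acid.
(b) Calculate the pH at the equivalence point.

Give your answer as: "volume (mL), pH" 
V = 12.5 mL, pH = 8.82

(a) At equivalence: moles acid = moles base.
moles acid = 0.12 × 0.025 = 0.003 mol; V_NaOH = 0.003/0.24 = 0.0125 L = 12.5 mL.
(b) At equivalence, all acid → conjugate base A⁻ at [A⁻] = 0.003/0.0375 = 0.08 M.
Kb = Kw/Ka = 1.0e-14/1.80e-05 = 5.556e-10; [OH⁻] = √(Kb·[A⁻]) = 6.667e-06; pOH = 5.18; pH = 14 − pOH = 8.82.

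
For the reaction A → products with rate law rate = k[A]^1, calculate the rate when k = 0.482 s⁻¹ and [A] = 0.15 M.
0.0723 M/s

rate = k·[A]^1 = 0.482·(0.15)^1 = 0.482·0.15 = 0.0723 M/s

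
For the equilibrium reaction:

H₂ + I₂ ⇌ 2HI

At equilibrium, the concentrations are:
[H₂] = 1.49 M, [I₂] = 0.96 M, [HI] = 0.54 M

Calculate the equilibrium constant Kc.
K_c = 0.2039

Kc = ([HI]^2) / ([H₂] × [I₂])
   = ((0.54)^2) / ((1.49)·(0.96))
   = 0.2916 / 1.4304 = 0.2039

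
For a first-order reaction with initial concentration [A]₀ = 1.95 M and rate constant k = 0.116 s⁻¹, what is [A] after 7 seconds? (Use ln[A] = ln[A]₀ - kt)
0.8657 M

ln[A] = ln[A]₀ - k·t = ln(1.95) - (0.116)·(7) = 0.6678 - 0.8120 = -0.1442
[A] = e^(-0.1442) = 0.8657 M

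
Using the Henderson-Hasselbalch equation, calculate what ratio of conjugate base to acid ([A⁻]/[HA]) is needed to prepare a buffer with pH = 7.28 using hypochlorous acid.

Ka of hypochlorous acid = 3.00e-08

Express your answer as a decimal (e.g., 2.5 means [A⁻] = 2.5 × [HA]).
[A⁻]/[HA] = 0.572

pKa = −log(3.00e-08) = 7.5229. pH = pKa + log([A⁻]/[HA]). 7.28 = 7.5229 + log(ratio). log(ratio) = 7.28 − 7.5229 = -0.2429. ratio = 10^(-0.2429) = 0.572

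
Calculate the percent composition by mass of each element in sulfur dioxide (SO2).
S: 50.05%, O: 49.95%

Molar mass of SO2 = 64.07 g/mol
% S = (1 × 32.07) / 64.07 × 100% = 32.07 / 64.07 × 100% = 50.05%
% O = (2 × 16.0) / 64.07 × 100% = 32 / 64.07 × 100% = 49.95%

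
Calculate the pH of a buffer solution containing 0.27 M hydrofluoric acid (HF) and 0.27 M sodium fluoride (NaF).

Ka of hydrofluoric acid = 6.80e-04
pH = 3.17

pKa = -log(6.80e-04) = 3.17. pH = pKa + log([A⁻]/[HA]) = 3.17 + log(0.27/0.27)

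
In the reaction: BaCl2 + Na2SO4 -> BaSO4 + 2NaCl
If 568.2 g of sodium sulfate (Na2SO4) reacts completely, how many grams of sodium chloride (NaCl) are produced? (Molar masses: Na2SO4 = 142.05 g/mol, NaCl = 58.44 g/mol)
Moles of Na2SO4 = 568.2 g ÷ 142.05 g/mol = 4 mol
Mole ratio: 2 mol NaCl / 1 mol Na2SO4
Moles of NaCl = 4 × (2/1) = 8 mol
Mass of NaCl = 8 mol × 58.44 g/mol = 467.5 g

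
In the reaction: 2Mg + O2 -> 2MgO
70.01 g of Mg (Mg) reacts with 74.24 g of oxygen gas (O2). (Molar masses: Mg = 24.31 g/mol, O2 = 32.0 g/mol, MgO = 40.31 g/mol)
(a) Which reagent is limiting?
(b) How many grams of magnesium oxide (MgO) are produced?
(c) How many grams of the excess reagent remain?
(a) Mg, (b) 116.1 g, (c) 28.16 g

Moles of Mg = 70.01 g ÷ 24.31 g/mol = 2.87988 mol
Moles of O2 = 74.24 g ÷ 32.0 g/mol = 2.32 mol
Moles ÷ coefficient: Mg: 2.87988/2 = 1.44, O2: 2.32/1 = 2.32
(a) Mg has the smaller value, so Mg is the limiting reagent.
(b) Moles of MgO = 2.87988 mol Mg × (2/2) = 2.87988 mol; mass = 2.87988 mol × 40.31 g/mol = 116.1 g
(c) O2 consumed = 2.87988 × (1/2) = 1.43994 mol; remaining = 2.32 − 1.43994 = 0.880058 mol; mass = 0.880058 mol × 32.0 g/mol = 28.16 g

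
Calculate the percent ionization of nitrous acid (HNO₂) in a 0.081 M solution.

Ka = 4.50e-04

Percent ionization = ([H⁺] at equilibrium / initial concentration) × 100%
Percent ionization = 7.18%

Let x = [H⁺]. Ka = x²/(C - x) ⇒ x² + (4.50e-04)x - (4.50e-04)(0.081) = 0. x = 5.8166e-03. Percent = (5.8166e-03/0.081) × 100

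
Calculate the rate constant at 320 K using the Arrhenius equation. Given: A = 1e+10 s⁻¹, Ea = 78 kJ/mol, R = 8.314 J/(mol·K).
1.85e-03 s⁻¹

k = A·exp(-Ea/(R·T)) = 1e+10·exp(-78000/(8.314·320)) = 1e+10·exp(-29.3180) = 1e+10·1.8507e-13 = 1.85e-03 s⁻¹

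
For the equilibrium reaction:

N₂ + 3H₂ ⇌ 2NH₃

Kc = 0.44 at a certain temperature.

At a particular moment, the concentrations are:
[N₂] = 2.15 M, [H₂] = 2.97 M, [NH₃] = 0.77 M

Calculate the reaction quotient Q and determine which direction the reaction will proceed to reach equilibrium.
Q = 0.011, Q < K, reaction proceeds forward (toward products)

Q = ([NH₃]^2) / ([N₂] × [H₂]^3)
  = ((0.77)^2) / ((2.15)·(2.97)^3) = 0.5929/56.326 = 0.01053
Since Q = 0.01053 < Kc = 0.44, the reaction proceeds forward (toward products) to reach equilibrium.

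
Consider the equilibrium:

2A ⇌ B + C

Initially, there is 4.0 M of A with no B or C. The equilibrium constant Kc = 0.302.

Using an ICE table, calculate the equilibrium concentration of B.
[B] = 1.047 M

ICE: [A] = 4.0 − 2x, [B] = [C] = x.
Kc = x²/(4.0 − 2x)² = 0.302 ⇒ √Kc = x/(4.0 − 2x).
x = √0.302·4.0/(1 + 2√0.302) = 0.54955·4.0/2.0991 = 1.0472.
[B] = x = 1.047 M.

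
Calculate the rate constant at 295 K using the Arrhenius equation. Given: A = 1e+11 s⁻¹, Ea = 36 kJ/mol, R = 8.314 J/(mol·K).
4.22e+04 s⁻¹

k = A·exp(-Ea/(R·T)) = 1e+11·exp(-36000/(8.314·295)) = 1e+11·exp(-14.6781) = 1e+11·4.2206e-07 = 4.22e+04 s⁻¹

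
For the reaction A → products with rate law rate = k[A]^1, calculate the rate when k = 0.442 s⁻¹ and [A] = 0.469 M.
0.2073 M/s

rate = k·[A]^1 = 0.442·(0.469)^1 = 0.442·0.469 = 0.2073 M/s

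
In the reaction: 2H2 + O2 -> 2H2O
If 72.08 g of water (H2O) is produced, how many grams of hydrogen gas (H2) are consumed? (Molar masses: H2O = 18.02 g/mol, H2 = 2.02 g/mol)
Moles of H2O = 72.08 g ÷ 18.02 g/mol = 4 mol
Mole ratio: 2 mol H2 / 2 mol H2O
Moles of H2 = 4 × (2/2) = 4 mol
Mass of H2 = 4 mol × 2.02 g/mol = 8.08 g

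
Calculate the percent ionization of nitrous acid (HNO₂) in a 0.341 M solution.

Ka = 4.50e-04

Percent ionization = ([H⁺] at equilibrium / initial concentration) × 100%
Percent ionization = 3.57%

Let x = [H⁺]. Ka = x²/(C - x) ⇒ x² + (4.50e-04)x - (4.50e-04)(0.341) = 0. x = 1.2165e-02. Percent = (1.2165e-02/0.341) × 100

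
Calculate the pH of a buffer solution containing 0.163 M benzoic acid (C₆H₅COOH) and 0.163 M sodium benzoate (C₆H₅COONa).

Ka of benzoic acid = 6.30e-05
pH = 4.20

pKa = -log(6.30e-05) = 4.20. pH = pKa + log([A⁻]/[HA]) = 4.20 + log(0.163/0.163)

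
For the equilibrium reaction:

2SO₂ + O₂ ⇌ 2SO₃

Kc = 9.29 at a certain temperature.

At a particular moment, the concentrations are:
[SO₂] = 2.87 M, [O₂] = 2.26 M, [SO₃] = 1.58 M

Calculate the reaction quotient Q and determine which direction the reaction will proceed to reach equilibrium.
Q = 0.134, Q < K, reaction proceeds forward (toward products)

Q = ([SO₃]^2) / ([SO₂]^2 × [O₂])
  = ((1.58)^2) / ((2.87)^2·(2.26)) = 2.4964/18.615 = 0.1341
Since Q = 0.1341 < Kc = 9.29, the reaction proceeds forward (toward products) to reach equilibrium.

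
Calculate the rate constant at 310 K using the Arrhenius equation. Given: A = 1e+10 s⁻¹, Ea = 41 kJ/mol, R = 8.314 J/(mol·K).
1.23e+03 s⁻¹

k = A·exp(-Ea/(R·T)) = 1e+10·exp(-41000/(8.314·310)) = 1e+10·exp(-15.9079) = 1e+10·1.2340e-07 = 1.23e+03 s⁻¹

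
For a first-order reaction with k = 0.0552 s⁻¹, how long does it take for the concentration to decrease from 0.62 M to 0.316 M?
12.21 s

From ln[A] = ln[A]₀ - k·t: t = ln([A]₀/[A])/k = ln(0.62/0.316)/0.0552 = ln(1.9620)/0.0552 = 0.6740/0.0552 = 12.21 s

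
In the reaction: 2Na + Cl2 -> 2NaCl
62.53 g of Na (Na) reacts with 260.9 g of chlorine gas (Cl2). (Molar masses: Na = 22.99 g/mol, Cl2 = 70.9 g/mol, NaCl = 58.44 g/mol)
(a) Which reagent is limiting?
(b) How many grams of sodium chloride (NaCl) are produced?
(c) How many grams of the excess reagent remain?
(a) Na, (b) 158.9 g, (c) 164.5 g

Moles of Na = 62.53 g ÷ 22.99 g/mol = 2.71988 mol
Moles of Cl2 = 260.9 g ÷ 70.9 g/mol = 3.67983 mol
Moles ÷ coefficient: Na: 2.71988/2 = 1.36, Cl2: 3.67983/1 = 3.68
(a) Na has the smaller value, so Na is the limiting reagent.
(b) Moles of NaCl = 2.71988 mol Na × (2/2) = 2.71988 mol; mass = 2.71988 mol × 58.44 g/mol = 158.9 g
(c) Cl2 consumed = 2.71988 × (1/2) = 1.35994 mol; remaining = 3.67983 − 1.35994 = 2.31989 mol; mass = 2.31989 mol × 70.9 g/mol = 164.5 g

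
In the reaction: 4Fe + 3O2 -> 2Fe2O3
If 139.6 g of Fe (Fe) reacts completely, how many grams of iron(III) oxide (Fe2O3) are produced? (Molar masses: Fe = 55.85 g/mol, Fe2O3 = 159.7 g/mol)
Moles of Fe = 139.6 g ÷ 55.85 g/mol = 2.49955 mol
Mole ratio: 2 mol Fe2O3 / 4 mol Fe
Moles of Fe2O3 = 2.49955 × (2/4) = 1.24978 mol
Mass of Fe2O3 = 1.24978 mol × 159.7 g/mol = 199.6 g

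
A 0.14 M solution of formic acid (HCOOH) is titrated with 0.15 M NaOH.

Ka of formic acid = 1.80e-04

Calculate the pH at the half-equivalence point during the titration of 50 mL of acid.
pH = pKa = 3.74

At the half-equivalence point, [HA] = [A⁻], so by Henderson–Hasselbalch pH = pKa + log(1) = pKa.
pKa = −log(1.80e-04) = 3.74.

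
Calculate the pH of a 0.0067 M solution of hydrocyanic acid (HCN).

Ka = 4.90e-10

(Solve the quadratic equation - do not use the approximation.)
pH = 5.74

x² + Ka×x - Ka×C = 0. Using quadratic formula: [H⁺] = 1.8117e-06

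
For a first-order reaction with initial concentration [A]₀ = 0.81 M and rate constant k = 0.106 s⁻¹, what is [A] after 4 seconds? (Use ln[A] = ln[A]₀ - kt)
0.5301 M

ln[A] = ln[A]₀ - k·t = ln(0.81) - (0.106)·(4) = -0.2107 - 0.4240 = -0.6347
[A] = e^(-0.6347) = 0.5301 M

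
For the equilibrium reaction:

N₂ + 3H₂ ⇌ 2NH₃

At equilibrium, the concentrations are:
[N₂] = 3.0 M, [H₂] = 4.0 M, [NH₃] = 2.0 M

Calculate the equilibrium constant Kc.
K_c = 0.0208

Kc = ([NH₃]^2) / ([N₂] × [H₂]^3)
   = ((2.0)^2) / ((3.0)·(4.0)^3)
   = 4 / 192 = 0.0208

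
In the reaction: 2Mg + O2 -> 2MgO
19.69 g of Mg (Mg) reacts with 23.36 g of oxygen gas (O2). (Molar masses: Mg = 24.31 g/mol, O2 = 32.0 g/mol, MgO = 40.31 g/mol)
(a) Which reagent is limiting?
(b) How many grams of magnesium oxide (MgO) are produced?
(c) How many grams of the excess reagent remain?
(a) Mg, (b) 32.65 g, (c) 10.4 g

Moles of Mg = 19.69 g ÷ 24.31 g/mol = 0.809955 mol
Moles of O2 = 23.36 g ÷ 32.0 g/mol = 0.73 mol
Moles ÷ coefficient: Mg: 0.809955/2 = 0.405, O2: 0.73/1 = 0.73
(a) Mg has the smaller value, so Mg is the limiting reagent.
(b) Moles of MgO = 0.809955 mol Mg × (2/2) = 0.809955 mol; mass = 0.809955 mol × 40.31 g/mol = 32.65 g
(c) O2 consumed = 0.809955 × (1/2) = 0.404977 mol; remaining = 0.73 − 0.404977 = 0.325023 mol; mass = 0.325023 mol × 32.0 g/mol = 10.4 g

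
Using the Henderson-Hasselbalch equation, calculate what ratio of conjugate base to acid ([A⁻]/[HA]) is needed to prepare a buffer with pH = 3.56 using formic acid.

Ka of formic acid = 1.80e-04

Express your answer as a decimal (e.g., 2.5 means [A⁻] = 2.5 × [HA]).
[A⁻]/[HA] = 0.654

pKa = −log(1.80e-04) = 3.7447. pH = pKa + log([A⁻]/[HA]). 3.56 = 3.7447 + log(ratio). log(ratio) = 3.56 − 3.7447 = -0.1847. ratio = 10^(-0.1847) = 0.654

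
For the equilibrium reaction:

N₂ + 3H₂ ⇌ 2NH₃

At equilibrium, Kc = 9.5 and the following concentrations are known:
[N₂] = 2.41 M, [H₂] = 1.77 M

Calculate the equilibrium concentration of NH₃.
[NH₃] = 11.2676 M

Kc = ([NH₃]^2) / ([N₂] × [H₂]^3) = 9.5
[NH₃]^2 = Kc · (reactant terms)/(other product terms) = 9.5 · 13.364 / 1 = 126.96
[NH₃] = (126.96)^(1/2) = 11.2676 M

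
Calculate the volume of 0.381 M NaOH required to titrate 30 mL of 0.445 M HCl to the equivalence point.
V_{base} = 35.0 mL

At equivalence: moles acid = moles base.
moles HCl = 0.445 M × 0.03 L = 0.01335 mol
V_NaOH = 0.01335 mol ÷ 0.381 M = 0.03504 L = 35.0 mL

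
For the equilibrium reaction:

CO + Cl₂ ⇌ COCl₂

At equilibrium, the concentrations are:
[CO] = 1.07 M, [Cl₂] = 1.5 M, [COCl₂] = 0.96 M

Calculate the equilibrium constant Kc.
K_c = 0.5981

Kc = ([COCl₂]) / ([CO] × [Cl₂])
   = ((0.96)) / ((1.07)·(1.5))
   = 0.96 / 1.605 = 0.5981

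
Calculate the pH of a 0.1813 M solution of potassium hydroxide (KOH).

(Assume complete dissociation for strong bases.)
pH = 13.26

[OH⁻] = 0.1813 M for strong base. pOH = -log[OH⁻] = 0.74, pH = 14 - pOH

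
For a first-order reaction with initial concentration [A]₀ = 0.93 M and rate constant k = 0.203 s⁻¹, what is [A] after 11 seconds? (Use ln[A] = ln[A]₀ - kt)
0.0997 M

ln[A] = ln[A]₀ - k·t = ln(0.93) - (0.203)·(11) = -0.0726 - 2.2330 = -2.3056
[A] = e^(-2.3056) = 0.0997 M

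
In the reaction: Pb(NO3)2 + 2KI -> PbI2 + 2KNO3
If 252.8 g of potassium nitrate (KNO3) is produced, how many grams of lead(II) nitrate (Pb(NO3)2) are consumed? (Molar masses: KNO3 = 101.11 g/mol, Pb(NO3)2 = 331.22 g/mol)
Moles of KNO3 = 252.8 g ÷ 101.11 g/mol = 2.50025 mol
Mole ratio: 1 mol Pb(NO3)2 / 2 mol KNO3
Moles of Pb(NO3)2 = 2.50025 × (1/2) = 1.25012 mol
Mass of Pb(NO3)2 = 1.25012 mol × 331.22 g/mol = 414.1 g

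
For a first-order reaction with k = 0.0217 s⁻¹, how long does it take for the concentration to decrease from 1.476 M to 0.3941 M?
60.85 s

From ln[A] = ln[A]₀ - k·t: t = ln([A]₀/[A])/k = ln(1.476/0.3941)/0.0217 = ln(3.7452)/0.0217 = 1.3205/0.0217 = 60.85 s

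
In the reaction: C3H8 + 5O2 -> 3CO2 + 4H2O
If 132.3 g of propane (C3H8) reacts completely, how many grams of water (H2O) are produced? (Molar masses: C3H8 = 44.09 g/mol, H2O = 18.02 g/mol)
Moles of C3H8 = 132.3 g ÷ 44.09 g/mol = 3.00068 mol
Mole ratio: 4 mol H2O / 1 mol C3H8
Moles of H2O = 3.00068 × (4/1) = 12.0027 mol
Mass of H2O = 12.0027 mol × 18.02 g/mol = 216.3 g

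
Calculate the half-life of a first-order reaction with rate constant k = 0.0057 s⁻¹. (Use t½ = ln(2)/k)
121.60 s

t½ = ln(2)/k = 0.6931/0.0057 = 121.60 s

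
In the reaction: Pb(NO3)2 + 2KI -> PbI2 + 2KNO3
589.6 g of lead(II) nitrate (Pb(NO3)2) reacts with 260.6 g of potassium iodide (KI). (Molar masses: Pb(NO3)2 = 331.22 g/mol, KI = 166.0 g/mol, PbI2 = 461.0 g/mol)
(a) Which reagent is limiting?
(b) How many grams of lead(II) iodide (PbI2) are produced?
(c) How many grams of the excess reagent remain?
(a) KI, (b) 361.9 g, (c) 329.6 g

Moles of Pb(NO3)2 = 589.6 g ÷ 331.22 g/mol = 1.78009 mol
Moles of KI = 260.6 g ÷ 166.0 g/mol = 1.56988 mol
Moles ÷ coefficient: Pb(NO3)2: 1.78009/1 = 1.78, KI: 1.56988/2 = 0.7849
(a) KI has the smaller value, so KI is the limiting reagent.
(b) Moles of PbI2 = 1.56988 mol KI × (1/2) = 0.78494 mol; mass = 0.78494 mol × 461.0 g/mol = 361.9 g
(c) Pb(NO3)2 consumed = 1.56988 × (1/2) = 0.78494 mol; remaining = 1.78009 − 0.78494 = 0.995146 mol; mass = 0.995146 mol × 331.22 g/mol = 329.6 g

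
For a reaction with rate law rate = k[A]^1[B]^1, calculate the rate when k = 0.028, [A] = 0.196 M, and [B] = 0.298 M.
0.001635 M/s

rate = k·[A]^1·[B]^1 = 0.028·(0.196)^1·(0.298)^1 = 0.028·0.196·0.298 = 0.001635 M/s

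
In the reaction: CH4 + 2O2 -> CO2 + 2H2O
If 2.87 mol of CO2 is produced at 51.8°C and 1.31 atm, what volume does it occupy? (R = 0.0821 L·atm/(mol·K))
T = 51.8°C + 273.15 = 324.95 K
V = nRT/P = (2.87 × 0.0821 × 324.95) / 1.31
V = 58.45 L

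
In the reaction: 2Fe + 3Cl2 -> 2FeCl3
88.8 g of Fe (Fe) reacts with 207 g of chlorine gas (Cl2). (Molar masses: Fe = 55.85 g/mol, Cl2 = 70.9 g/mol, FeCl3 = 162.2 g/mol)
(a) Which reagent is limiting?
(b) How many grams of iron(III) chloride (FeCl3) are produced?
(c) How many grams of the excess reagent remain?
(a) Fe, (b) 257.9 g, (c) 37.91 g

Moles of Fe = 88.8 g ÷ 55.85 g/mol = 1.58997 mol
Moles of Cl2 = 207 g ÷ 70.9 g/mol = 2.91961 mol
Moles ÷ coefficient: Fe: 1.58997/2 = 0.795, Cl2: 2.91961/3 = 0.9732
(a) Fe has the smaller value, so Fe is the limiting reagent.
(b) Moles of FeCl3 = 1.58997 mol Fe × (2/2) = 1.58997 mol; mass = 1.58997 mol × 162.2 g/mol = 257.9 g
(c) Cl2 consumed = 1.58997 × (3/2) = 2.38496 mol; remaining = 2.91961 − 2.38496 = 0.534645 mol; mass = 0.534645 mol × 70.9 g/mol = 37.91 g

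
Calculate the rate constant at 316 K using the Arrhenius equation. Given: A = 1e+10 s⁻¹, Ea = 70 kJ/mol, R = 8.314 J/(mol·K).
2.68e-02 s⁻¹

k = A·exp(-Ea/(R·T)) = 1e+10·exp(-70000/(8.314·316)) = 1e+10·exp(-26.6441) = 1e+10·2.6830e-12 = 2.68e-02 s⁻¹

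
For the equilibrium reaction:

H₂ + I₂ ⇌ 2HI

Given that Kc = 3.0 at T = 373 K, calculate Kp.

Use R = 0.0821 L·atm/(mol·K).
K_p = 3.0000

Δn = (moles gaseous products) − (moles gaseous reactants) = 0
T = 373 K; RT = 0.0821 × 373 = 30.6233
Kp = Kc·(RT)^Δn = 3.0 × (30.6233)^0 = 3.0 × 1 = 3.0000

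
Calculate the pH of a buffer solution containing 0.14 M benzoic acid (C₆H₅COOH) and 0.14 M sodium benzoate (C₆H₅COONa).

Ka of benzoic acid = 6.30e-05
pH = 4.20

pKa = -log(6.30e-05) = 4.20. pH = pKa + log([A⁻]/[HA]) = 4.20 + log(0.14/0.14)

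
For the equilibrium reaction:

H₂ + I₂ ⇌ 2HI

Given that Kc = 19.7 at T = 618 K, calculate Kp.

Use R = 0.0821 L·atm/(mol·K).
K_p = 19.7000

Δn = (moles gaseous products) − (moles gaseous reactants) = 0
T = 618 K; RT = 0.0821 × 618 = 50.7378
Kp = Kc·(RT)^Δn = 19.7 × (50.7378)^0 = 19.7 × 1 = 19.7000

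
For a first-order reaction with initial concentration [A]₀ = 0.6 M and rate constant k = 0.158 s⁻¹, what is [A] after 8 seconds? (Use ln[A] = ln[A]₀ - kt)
0.1695 M

ln[A] = ln[A]₀ - k·t = ln(0.6) - (0.158)·(8) = -0.5108 - 1.2640 = -1.7748
[A] = e^(-1.7748) = 0.1695 M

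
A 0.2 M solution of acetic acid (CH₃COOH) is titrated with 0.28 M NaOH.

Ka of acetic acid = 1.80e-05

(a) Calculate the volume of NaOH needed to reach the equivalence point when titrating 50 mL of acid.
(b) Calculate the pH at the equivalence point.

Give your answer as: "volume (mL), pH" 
V = 35.7 mL, pH = 8.91

(a) At equivalence: moles acid = moles base.
moles acid = 0.2 × 0.05 = 0.01 mol; V_NaOH = 0.01/0.28 = 0.03571 L = 35.7 mL.
(b) At equivalence, all acid → conjugate base A⁻ at [A⁻] = 0.01/0.08571 = 0.1167 M.
Kb = Kw/Ka = 1.0e-14/1.80e-05 = 5.556e-10; [OH⁻] = √(Kb·[A⁻]) = 8.051e-06; pOH = 5.09; pH = 14 − pOH = 8.91.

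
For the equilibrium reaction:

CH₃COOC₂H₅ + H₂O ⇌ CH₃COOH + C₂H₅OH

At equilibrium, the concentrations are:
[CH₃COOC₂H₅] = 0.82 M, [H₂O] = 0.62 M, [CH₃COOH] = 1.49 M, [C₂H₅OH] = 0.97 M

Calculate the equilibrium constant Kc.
K_c = 2.8428

Kc = ([CH₃COOH] × [C₂H₅OH]) / ([CH₃COOC₂H₅] × [H₂O])
   = ((1.49)·(0.97)) / ((0.82)·(0.62))
   = 1.4453 / 0.5084 = 2.8428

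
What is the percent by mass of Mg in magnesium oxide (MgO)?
Mass of Mg in formula = 24.31 × 1 = 24.31 g/mol
Molar mass = 40.31 g/mol
% Mg = (24.31/40.31) × 100% = 60.31%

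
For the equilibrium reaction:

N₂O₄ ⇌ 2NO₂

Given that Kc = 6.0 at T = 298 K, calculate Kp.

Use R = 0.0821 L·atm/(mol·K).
K_p = 146.7948

Δn = (moles gaseous products) − (moles gaseous reactants) = 1
T = 298 K; RT = 0.0821 × 298 = 24.4658
Kp = Kc·(RT)^Δn = 6.0 × (24.4658)^1 = 6.0 × 24.4658 = 146.7948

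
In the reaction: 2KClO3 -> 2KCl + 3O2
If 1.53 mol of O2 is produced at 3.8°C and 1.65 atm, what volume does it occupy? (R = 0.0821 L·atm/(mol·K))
T = 3.8°C + 273.15 = 276.95 K
V = nRT/P = (1.53 × 0.0821 × 276.95) / 1.65
V = 21.08 L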